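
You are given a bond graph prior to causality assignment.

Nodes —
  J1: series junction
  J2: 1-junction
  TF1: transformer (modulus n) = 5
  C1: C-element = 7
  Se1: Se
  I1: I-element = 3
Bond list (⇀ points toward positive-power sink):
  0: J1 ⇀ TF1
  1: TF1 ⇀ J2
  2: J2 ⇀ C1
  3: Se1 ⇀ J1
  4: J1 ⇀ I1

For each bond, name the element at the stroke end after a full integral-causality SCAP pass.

#3 stroke→J1  (Se1 fixes effort; stroke away)
#2 stroke→J2  (prefer integral on C1)
#1 stroke→TF1  (closing 1-jn rule on J2)
#0 stroke→J1  (through TF1, causality passes straight; one stroke at TF1)
#4 stroke→I1  (J1: last free bond brings flow in)

#0 →J1
#1 →TF1
#2 →J2
#3 →J1
#4 →I1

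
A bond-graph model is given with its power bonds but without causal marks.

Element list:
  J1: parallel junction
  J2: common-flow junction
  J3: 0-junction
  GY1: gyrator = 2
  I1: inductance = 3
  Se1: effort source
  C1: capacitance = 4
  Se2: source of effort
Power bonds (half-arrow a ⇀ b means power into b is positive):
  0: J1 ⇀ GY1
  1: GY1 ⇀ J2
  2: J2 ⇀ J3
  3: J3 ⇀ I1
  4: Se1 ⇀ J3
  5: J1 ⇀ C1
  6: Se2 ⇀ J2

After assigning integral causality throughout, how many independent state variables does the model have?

bond 4 →J3  (Se1 fixes effort; stroke away)
bond 6 →J2  (Se2 fixes effort; stroke away)
bond 2 →J2  (common-e at J3 fixed by 4)
bond 3 →I1  (common-e at J3 fixed by 4)
bond 1 →GY1  (only one flow-in slot at J2)
bond 0 →GY1  (through GY1, causality inverts; strokes same side of GY1)
bond 5 →J1  (closing 0-jn rule on J1)

2  (C1, I1 all integral)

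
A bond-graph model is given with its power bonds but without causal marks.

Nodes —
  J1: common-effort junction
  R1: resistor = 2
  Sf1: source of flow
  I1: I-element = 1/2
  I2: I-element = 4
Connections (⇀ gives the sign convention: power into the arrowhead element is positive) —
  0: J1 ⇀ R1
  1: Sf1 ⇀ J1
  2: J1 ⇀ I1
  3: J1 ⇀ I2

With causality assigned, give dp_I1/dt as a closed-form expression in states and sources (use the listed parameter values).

bond 1 stroke→Sf1  (source Sf1 imposes f)
bond 2 stroke→I1  (prefer integral on I1)
bond 3 stroke→I2  (I2 outputs flow p/I2)
bond 0 stroke→J1  (closing 0-jn rule on J1)

dp_I1/dt = 2*F_Sf1 - 4*p_I1 - p_I2/2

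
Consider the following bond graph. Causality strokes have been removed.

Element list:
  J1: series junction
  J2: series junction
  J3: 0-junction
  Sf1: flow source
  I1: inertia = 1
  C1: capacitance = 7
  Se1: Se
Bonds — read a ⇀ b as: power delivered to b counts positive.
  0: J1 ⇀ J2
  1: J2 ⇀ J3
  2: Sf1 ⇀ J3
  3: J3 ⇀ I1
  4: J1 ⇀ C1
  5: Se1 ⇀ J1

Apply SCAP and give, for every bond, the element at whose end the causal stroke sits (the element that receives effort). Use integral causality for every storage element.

bond 0 stroke→J2
bond 1 stroke→J3
bond 2 stroke→Sf1
bond 3 stroke→I1
bond 4 stroke→J1
bond 5 stroke→J1

bond 2 stroke at Sf1  (Sf1 fixes flow; stroke at Sf1)
bond 5 stroke at J1  (Se1 (Se) sets effort on bond)
bond 3 stroke at I1  (I1: I, integral causality)
bond 1 stroke at J3  (J3: last free bond brings effort in)
bond 0 stroke at J2  (J2 flow already set via bond 1)
bond 4 stroke at J1  (J1: bond 0 brought flow, rest push out)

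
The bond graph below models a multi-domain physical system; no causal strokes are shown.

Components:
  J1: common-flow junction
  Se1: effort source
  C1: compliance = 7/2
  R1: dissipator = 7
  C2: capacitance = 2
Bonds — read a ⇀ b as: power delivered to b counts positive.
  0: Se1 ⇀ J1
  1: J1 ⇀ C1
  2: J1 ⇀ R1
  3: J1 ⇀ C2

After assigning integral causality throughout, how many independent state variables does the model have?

2  (C1, C2 all integral)

β0 stroke at J1  (Se1 fixes effort; stroke away)
β1 stroke at J1  (C1 integral (e out))
β3 stroke at J1  (C2: C, integral causality)
β2 stroke at R1  (J1: last free bond brings flow in)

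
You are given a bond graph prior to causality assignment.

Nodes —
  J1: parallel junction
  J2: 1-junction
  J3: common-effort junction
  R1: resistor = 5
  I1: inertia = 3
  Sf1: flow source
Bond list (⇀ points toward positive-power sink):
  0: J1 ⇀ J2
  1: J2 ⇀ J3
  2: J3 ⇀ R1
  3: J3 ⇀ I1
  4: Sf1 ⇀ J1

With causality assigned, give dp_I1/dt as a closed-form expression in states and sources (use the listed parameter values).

dp_I1/dt = 5*F_Sf1 - 5*p_I1/3

bond 4 stroke→Sf1  (source Sf1 imposes f)
bond 0 stroke→J1  (closing 0-jn rule on J1)
bond 1 stroke→J2  (J2 flow already set via bond 0)
bond 3 stroke→I1  (I1 outputs flow p/I1)
bond 2 stroke→J3  (closing 0-jn rule on J3)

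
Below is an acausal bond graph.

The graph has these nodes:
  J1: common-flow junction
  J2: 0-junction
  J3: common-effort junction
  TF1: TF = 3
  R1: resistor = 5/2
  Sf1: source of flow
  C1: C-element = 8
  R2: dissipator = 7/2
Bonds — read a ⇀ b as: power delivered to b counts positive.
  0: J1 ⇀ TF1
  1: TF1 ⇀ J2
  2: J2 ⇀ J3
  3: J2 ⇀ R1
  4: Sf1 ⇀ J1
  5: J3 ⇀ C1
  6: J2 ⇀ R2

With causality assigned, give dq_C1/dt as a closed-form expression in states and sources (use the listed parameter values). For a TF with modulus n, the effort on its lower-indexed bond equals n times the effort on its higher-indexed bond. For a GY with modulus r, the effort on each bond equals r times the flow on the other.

#4 →Sf1  (Sf1 (Sf) sets flow on bond)
#0 →J1  (1-jn J1 has f-setter on 4)
#1 →TF1  (TF1 one-in-one-out from 0)
#5 →J3  (C1: C, integral causality)
#2 →J2  (J3 effort already set via bond 5)
#3 →R1  (0-jn J2 has e-setter on 2)
#6 →R2  (J2 effort already set via bond 2)

dq_C1/dt = 3*F_Sf1 - 3*q_C1/35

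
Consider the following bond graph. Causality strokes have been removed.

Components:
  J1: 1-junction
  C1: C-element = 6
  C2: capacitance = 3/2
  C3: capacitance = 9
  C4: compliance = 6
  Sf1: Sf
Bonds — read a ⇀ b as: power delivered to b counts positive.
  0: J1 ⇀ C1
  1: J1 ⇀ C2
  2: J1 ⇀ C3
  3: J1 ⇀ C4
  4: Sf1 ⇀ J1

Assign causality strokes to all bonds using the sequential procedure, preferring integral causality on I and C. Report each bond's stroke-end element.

β4 →Sf1  (source Sf1 imposes f)
β0 →J1  (common-f at J1 fixed by 4)
β1 →J1  (J1: bond 4 brought flow, rest push out)
β2 →J1  (J1: bond 4 brought flow, rest push out)
β3 →J1  (common-f at J1 fixed by 4)

#0 stroke→J1
#1 stroke→J1
#2 stroke→J1
#3 stroke→J1
#4 stroke→Sf1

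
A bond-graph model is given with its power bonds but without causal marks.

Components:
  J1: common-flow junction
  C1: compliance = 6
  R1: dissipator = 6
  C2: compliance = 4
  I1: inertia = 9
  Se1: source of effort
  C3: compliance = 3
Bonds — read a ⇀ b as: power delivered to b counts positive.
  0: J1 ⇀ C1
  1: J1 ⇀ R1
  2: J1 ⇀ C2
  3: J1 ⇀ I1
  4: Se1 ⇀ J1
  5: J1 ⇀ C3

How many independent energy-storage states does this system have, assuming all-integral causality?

4  (C1, C2, C3, I1 all integral)

bond 4 stroke→J1  (Se1 (Se) sets effort on bond)
bond 0 stroke→J1  (C1 integral (e out))
bond 2 stroke→J1  (C2 outputs effort q/C2)
bond 3 stroke→I1  (prefer integral on I1)
bond 1 stroke→J1  (J1 flow already set via bond 3)
bond 5 stroke→J1  (J1: bond 3 brought flow, rest push out)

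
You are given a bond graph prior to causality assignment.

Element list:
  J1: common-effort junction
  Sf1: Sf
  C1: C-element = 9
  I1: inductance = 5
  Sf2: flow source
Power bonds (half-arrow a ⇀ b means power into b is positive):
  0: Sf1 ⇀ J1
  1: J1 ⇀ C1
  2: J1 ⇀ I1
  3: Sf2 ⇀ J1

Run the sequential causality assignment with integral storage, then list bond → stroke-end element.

#0 |Sf1  (Sf1 fixes flow; stroke at Sf1)
#3 |Sf2  (source Sf2 imposes f)
#1 |J1  (prefer integral on C1)
#2 |I1  (J1 effort already set via bond 1)

bond 0 stroke at Sf1
bond 1 stroke at J1
bond 2 stroke at I1
bond 3 stroke at Sf2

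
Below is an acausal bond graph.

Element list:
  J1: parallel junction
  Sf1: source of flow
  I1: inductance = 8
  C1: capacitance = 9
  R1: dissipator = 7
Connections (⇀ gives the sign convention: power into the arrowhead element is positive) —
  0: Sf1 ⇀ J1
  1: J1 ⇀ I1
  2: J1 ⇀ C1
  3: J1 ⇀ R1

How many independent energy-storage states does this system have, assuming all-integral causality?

#0 |Sf1  (Sf1 fixes flow; stroke at Sf1)
#1 |I1  (prefer integral on I1)
#2 |J1  (prefer integral on C1)
#3 |R1  (J1: bond 2 brought effort, rest push out)

2  (C1, I1 all integral)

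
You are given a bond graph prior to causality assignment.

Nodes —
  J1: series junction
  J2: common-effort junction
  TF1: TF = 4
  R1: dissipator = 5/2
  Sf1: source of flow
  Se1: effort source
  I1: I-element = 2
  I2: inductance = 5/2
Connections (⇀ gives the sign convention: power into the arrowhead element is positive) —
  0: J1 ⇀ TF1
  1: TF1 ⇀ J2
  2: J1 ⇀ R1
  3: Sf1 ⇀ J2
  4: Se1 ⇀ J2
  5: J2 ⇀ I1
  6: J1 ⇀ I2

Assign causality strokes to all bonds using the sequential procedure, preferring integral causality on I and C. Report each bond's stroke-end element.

#0 →J1
#1 →TF1
#2 →J1
#3 →Sf1
#4 →J2
#5 →I1
#6 →I2

b3 stroke at Sf1  (source Sf1 imposes f)
b4 stroke at J2  (source Se1 imposes e)
b1 stroke at TF1  (J2 effort already set via bond 4)
b5 stroke at I1  (common-e at J2 fixed by 4)
b0 stroke at J1  (through TF1, causality passes straight; one stroke at TF1)
b6 stroke at I2  (I2: I, integral causality)
b2 stroke at J1  (common-f at J1 fixed by 6)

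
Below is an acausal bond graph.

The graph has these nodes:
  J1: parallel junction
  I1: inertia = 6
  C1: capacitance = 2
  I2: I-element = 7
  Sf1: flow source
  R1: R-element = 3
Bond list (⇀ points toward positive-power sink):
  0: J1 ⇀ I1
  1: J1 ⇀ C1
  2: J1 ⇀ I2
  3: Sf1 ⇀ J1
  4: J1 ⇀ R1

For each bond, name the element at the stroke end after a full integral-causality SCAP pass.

#0 →I1
#1 →J1
#2 →I2
#3 →Sf1
#4 →R1

b3 →Sf1  (Sf1 fixes flow; stroke at Sf1)
b0 →I1  (prefer integral on I1)
b1 →J1  (C1: C, integral causality)
b2 →I2  (common-e at J1 fixed by 1)
b4 →R1  (J1: bond 1 brought effort, rest push out)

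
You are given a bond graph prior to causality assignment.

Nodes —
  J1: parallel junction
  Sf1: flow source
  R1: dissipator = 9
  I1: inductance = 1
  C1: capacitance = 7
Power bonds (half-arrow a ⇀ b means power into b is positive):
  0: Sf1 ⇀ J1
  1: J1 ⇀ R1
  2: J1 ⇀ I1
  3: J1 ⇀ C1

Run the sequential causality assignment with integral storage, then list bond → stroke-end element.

b0 stroke at Sf1  (source Sf1 imposes f)
b2 stroke at I1  (I1 outputs flow p/I1)
b3 stroke at J1  (C1: C, integral causality)
b1 stroke at R1  (0-jn J1 has e-setter on 3)

#0 |Sf1
#1 |R1
#2 |I1
#3 |J1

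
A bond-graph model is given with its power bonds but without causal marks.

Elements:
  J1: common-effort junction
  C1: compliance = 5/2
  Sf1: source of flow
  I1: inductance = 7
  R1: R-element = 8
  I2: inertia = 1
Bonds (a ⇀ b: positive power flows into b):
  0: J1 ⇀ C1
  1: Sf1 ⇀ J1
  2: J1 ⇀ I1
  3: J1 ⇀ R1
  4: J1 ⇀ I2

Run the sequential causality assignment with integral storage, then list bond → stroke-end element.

β1 →Sf1  (Sf1 fixes flow; stroke at Sf1)
β0 →J1  (C1: C, integral causality)
β2 →I1  (J1 effort already set via bond 0)
β3 →R1  (common-e at J1 fixed by 0)
β4 →I2  (J1: bond 0 brought effort, rest push out)

bond 0 stroke at J1
bond 1 stroke at Sf1
bond 2 stroke at I1
bond 3 stroke at R1
bond 4 stroke at I2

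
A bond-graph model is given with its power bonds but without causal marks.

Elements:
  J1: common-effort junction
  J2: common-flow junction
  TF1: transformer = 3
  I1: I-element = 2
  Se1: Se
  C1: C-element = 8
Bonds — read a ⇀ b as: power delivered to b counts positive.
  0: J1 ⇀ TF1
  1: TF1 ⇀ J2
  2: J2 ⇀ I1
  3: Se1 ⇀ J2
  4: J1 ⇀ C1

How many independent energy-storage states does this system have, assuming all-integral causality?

β3 →J2  (Se1: effort source, stroke at far end)
β2 →I1  (I1: I, integral causality)
β1 →J2  (1-jn J2 has f-setter on 2)
β0 →TF1  (TF1 one-in-one-out from 1)
β4 →J1  (closing 0-jn rule on J1)

2  (C1, I1 all integral)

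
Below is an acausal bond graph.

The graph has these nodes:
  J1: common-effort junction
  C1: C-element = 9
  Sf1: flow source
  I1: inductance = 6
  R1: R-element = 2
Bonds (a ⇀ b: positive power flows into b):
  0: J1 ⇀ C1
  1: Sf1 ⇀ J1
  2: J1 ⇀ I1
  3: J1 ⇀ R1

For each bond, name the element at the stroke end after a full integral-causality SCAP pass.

bond 1 stroke→Sf1  (Sf1: flow source, stroke at near end)
bond 0 stroke→J1  (C1: C, integral causality)
bond 2 stroke→I1  (common-e at J1 fixed by 0)
bond 3 stroke→R1  (J1 effort already set via bond 0)

#0 |J1
#1 |Sf1
#2 |I1
#3 |R1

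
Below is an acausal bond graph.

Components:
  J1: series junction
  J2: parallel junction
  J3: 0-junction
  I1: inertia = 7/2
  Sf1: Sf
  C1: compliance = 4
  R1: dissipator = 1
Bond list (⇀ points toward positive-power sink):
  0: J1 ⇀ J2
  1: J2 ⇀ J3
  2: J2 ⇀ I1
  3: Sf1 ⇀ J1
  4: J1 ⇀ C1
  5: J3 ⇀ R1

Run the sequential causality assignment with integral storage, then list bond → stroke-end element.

β0 |J1
β1 |J2
β2 |I1
β3 |Sf1
β4 |J1
β5 |J3

b3 |Sf1  (Sf1 (Sf) sets flow on bond)
b0 |J1  (J1: bond 3 brought flow, rest push out)
b4 |J1  (J1: bond 3 brought flow, rest push out)
b2 |I1  (I1: I, integral causality)
b1 |J2  (only one effort-in slot at J2)
b5 |J3  (only one effort-in slot at J3)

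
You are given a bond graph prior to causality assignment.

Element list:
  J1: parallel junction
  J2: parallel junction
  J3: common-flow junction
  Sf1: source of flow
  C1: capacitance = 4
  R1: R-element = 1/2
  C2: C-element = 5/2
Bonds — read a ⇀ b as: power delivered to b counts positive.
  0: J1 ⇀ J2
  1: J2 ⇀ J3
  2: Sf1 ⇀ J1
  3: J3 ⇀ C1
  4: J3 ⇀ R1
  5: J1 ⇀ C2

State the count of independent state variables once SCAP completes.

#2 stroke at Sf1  (source Sf1 imposes f)
#3 stroke at J3  (C1: C, integral causality)
#5 stroke at J1  (prefer integral on C2)
#0 stroke at J2  (J1: bond 5 brought effort, rest push out)
#1 stroke at J3  (0-jn J2 has e-setter on 0)
#4 stroke at R1  (J3: last free bond brings flow in)

2  (C1, C2 all integral)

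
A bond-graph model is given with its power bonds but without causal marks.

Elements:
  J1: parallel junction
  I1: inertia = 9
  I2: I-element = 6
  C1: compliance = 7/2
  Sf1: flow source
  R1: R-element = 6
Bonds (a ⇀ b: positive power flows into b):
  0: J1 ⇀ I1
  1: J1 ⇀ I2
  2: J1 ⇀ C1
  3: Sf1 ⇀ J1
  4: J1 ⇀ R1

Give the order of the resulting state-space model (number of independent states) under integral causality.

3  (C1, I1, I2 all integral)

#3 stroke at Sf1  (Sf1 (Sf) sets flow on bond)
#0 stroke at I1  (I1: I, integral causality)
#1 stroke at I2  (I2: I, integral causality)
#2 stroke at J1  (C1 outputs effort q/C1)
#4 stroke at R1  (J1 effort already set via bond 2)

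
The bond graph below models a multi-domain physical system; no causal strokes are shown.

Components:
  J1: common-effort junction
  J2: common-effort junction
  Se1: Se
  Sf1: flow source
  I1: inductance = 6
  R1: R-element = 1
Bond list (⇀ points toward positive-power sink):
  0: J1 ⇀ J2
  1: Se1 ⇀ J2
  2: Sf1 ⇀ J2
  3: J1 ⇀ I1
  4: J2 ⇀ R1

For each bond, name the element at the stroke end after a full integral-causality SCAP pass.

β1 →J2  (source Se1 imposes e)
β2 →Sf1  (Sf1: flow source, stroke at near end)
β0 →J1  (J2: bond 1 brought effort, rest push out)
β4 →R1  (J2: bond 1 brought effort, rest push out)
β3 →I1  (J1 effort already set via bond 0)

b0 stroke→J1
b1 stroke→J2
b2 stroke→Sf1
b3 stroke→I1
b4 stroke→R1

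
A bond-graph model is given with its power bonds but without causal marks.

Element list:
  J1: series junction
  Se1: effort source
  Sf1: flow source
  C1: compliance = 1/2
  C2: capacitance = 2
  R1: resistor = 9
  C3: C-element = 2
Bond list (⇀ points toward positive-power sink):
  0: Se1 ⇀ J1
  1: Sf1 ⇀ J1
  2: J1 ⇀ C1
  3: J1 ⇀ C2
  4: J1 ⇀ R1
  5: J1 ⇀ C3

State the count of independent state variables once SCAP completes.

3  (C1, C2, C3 all integral)

β0 stroke→J1  (Se1 (Se) sets effort on bond)
β1 stroke→Sf1  (Sf1: flow source, stroke at near end)
β2 stroke→J1  (J1 flow already set via bond 1)
β3 stroke→J1  (1-jn J1 has f-setter on 1)
β4 stroke→J1  (J1: bond 1 brought flow, rest push out)
β5 stroke→J1  (J1: bond 1 brought flow, rest push out)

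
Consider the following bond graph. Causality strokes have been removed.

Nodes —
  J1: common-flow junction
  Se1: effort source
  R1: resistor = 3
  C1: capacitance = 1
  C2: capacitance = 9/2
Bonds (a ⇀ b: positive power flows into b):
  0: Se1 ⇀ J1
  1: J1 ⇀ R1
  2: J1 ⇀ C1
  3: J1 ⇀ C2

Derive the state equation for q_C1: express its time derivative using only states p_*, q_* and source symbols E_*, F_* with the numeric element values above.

dq_C1/dt = E_Se1/3 - q_C1/3 - 2*q_C2/27

bond 0 stroke at J1  (source Se1 imposes e)
bond 2 stroke at J1  (C1: C, integral causality)
bond 3 stroke at J1  (prefer integral on C2)
bond 1 stroke at R1  (only one flow-in slot at J1)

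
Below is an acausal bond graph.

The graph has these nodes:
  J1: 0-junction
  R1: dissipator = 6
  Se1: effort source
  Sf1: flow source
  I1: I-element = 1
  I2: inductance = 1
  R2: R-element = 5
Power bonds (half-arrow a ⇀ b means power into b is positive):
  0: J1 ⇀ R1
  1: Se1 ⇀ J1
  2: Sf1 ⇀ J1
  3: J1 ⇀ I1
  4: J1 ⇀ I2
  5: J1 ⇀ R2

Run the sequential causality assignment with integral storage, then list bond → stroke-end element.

b1 |J1  (source Se1 imposes e)
b2 |Sf1  (source Sf1 imposes f)
b0 |R1  (J1 effort already set via bond 1)
b3 |I1  (common-e at J1 fixed by 1)
b4 |I2  (common-e at J1 fixed by 1)
b5 |R2  (J1 effort already set via bond 1)

b0 stroke→R1
b1 stroke→J1
b2 stroke→Sf1
b3 stroke→I1
b4 stroke→I2
b5 stroke→R2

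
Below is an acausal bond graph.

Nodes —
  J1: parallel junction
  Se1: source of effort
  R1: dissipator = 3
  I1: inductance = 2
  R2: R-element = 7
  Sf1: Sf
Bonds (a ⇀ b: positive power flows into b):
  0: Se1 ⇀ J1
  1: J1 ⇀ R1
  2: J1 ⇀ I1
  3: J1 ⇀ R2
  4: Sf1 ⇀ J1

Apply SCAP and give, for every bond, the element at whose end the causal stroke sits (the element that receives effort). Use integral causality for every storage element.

β0 stroke→J1  (Se1: effort source, stroke at far end)
β4 stroke→Sf1  (Sf1 (Sf) sets flow on bond)
β1 stroke→R1  (J1: bond 0 brought effort, rest push out)
β2 stroke→I1  (J1 effort already set via bond 0)
β3 stroke→R2  (J1: bond 0 brought effort, rest push out)

#0 →J1
#1 →R1
#2 →I1
#3 →R2
#4 →Sf1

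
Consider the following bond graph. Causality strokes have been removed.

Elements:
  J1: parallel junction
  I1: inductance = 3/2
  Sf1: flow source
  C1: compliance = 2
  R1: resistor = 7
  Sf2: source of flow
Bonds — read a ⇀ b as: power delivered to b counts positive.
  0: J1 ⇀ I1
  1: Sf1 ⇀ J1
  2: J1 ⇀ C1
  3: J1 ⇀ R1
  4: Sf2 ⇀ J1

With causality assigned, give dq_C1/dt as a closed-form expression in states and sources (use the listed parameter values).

#1 stroke at Sf1  (Sf1: flow source, stroke at near end)
#4 stroke at Sf2  (source Sf2 imposes f)
#0 stroke at I1  (I1 integral (f out))
#2 stroke at J1  (C1 outputs effort q/C1)
#3 stroke at R1  (0-jn J1 has e-setter on 2)

dq_C1/dt = F_Sf1 + F_Sf2 - 2*p_I1/3 - q_C1/14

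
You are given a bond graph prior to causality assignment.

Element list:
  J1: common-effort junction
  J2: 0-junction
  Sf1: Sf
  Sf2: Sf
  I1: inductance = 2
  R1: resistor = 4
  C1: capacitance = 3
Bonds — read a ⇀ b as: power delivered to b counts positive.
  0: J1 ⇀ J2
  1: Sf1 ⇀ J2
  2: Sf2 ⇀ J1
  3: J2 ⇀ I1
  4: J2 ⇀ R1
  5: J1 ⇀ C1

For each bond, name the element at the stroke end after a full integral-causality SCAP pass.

b0 →J2
b1 →Sf1
b2 →Sf2
b3 →I1
b4 →R1
b5 →J1

#1 stroke→Sf1  (Sf1 fixes flow; stroke at Sf1)
#2 stroke→Sf2  (Sf2: flow source, stroke at near end)
#3 stroke→I1  (I1 integral (f out))
#5 stroke→J1  (C1 outputs effort q/C1)
#0 stroke→J2  (J1: bond 5 brought effort, rest push out)
#4 stroke→R1  (common-e at J2 fixed by 0)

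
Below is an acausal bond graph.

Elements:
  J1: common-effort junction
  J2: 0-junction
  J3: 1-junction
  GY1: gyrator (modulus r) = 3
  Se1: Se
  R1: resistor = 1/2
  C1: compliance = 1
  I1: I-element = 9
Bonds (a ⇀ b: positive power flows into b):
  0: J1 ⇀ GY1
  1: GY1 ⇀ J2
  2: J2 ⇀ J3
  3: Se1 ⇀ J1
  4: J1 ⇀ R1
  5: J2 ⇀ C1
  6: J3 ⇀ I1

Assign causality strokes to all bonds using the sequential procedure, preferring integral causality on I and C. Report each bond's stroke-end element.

#0 stroke→GY1
#1 stroke→GY1
#2 stroke→J3
#3 stroke→J1
#4 stroke→R1
#5 stroke→J2
#6 stroke→I1

#3 →J1  (source Se1 imposes e)
#0 →GY1  (0-jn J1 has e-setter on 3)
#4 →R1  (J1: bond 3 brought effort, rest push out)
#1 →GY1  (GY1 both-in/both-out from 0)
#5 →J2  (C1 outputs effort q/C1)
#2 →J3  (J2 effort already set via bond 5)
#6 →I1  (J3 needs exactly one f-in)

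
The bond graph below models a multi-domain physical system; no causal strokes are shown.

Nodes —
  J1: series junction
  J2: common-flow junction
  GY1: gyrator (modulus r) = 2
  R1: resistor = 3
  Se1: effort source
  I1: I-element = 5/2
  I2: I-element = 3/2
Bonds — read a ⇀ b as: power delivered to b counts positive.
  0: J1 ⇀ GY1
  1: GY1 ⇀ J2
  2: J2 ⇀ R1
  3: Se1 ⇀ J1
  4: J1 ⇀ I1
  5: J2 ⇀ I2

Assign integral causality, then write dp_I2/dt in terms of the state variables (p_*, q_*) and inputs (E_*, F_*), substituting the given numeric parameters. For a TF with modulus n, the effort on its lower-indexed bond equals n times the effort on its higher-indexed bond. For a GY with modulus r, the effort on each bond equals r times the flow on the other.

dp_I2/dt = 4*p_I1/5 - 2*p_I2

β3 stroke at J1  (Se1: effort source, stroke at far end)
β4 stroke at I1  (I1: I, integral causality)
β0 stroke at J1  (common-f at J1 fixed by 4)
β1 stroke at J2  (through GY1, causality inverts; strokes same side of GY1)
β5 stroke at I2  (I2 integral (f out))
β2 stroke at J2  (common-f at J2 fixed by 5)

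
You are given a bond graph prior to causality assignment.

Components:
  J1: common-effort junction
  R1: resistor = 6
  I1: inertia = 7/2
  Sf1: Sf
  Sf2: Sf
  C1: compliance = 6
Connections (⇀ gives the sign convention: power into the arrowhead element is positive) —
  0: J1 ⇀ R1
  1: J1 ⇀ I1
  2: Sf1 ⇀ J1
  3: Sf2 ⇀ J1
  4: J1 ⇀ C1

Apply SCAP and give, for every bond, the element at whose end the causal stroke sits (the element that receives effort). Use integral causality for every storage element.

b0 stroke→R1
b1 stroke→I1
b2 stroke→Sf1
b3 stroke→Sf2
b4 stroke→J1

β2 →Sf1  (Sf1: flow source, stroke at near end)
β3 →Sf2  (source Sf2 imposes f)
β1 →I1  (I1 integral (f out))
β4 →J1  (C1: C, integral causality)
β0 →R1  (J1 effort already set via bond 4)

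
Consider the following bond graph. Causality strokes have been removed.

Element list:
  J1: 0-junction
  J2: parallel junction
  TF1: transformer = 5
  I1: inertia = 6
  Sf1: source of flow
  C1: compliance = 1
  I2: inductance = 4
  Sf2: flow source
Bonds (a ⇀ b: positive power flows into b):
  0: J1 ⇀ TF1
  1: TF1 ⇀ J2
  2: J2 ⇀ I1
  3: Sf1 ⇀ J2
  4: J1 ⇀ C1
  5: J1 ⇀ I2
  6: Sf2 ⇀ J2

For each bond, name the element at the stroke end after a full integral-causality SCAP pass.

bond 0 stroke at TF1
bond 1 stroke at J2
bond 2 stroke at I1
bond 3 stroke at Sf1
bond 4 stroke at J1
bond 5 stroke at I2
bond 6 stroke at Sf2

β3 stroke→Sf1  (Sf1 fixes flow; stroke at Sf1)
β6 stroke→Sf2  (source Sf2 imposes f)
β2 stroke→I1  (I1: I, integral causality)
β1 stroke→J2  (only one effort-in slot at J2)
β0 stroke→TF1  (TF1 one-in-one-out from 1)
β4 stroke→J1  (prefer integral on C1)
β5 stroke→I2  (0-jn J1 has e-setter on 4)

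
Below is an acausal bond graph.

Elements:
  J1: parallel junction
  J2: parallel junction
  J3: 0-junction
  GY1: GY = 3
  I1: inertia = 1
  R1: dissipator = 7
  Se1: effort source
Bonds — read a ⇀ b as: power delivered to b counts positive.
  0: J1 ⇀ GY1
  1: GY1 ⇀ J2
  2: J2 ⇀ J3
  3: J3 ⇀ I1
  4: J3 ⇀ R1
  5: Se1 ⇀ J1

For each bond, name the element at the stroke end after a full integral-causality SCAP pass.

b5 stroke→J1  (source Se1 imposes e)
b0 stroke→GY1  (J1 effort already set via bond 5)
b1 stroke→GY1  (through GY1, causality inverts; strokes same side of GY1)
b2 stroke→J2  (closing 0-jn rule on J2)
b3 stroke→I1  (prefer integral on I1)
b4 stroke→J3  (J3 needs exactly one e-in)

β0 stroke→GY1
β1 stroke→GY1
β2 stroke→J2
β3 stroke→I1
β4 stroke→J3
β5 stroke→J1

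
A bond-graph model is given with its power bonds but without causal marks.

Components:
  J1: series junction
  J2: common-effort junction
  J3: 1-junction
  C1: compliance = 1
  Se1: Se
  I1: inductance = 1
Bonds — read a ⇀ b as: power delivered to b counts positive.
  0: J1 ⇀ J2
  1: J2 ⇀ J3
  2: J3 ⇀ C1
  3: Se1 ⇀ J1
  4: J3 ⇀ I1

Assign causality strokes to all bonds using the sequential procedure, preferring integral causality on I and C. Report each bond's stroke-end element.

#3 stroke→J1  (source Se1 imposes e)
#0 stroke→J2  (only one flow-in slot at J1)
#1 stroke→J3  (0-jn J2 has e-setter on 0)
#2 stroke→J3  (C1: C, integral causality)
#4 stroke→I1  (closing 1-jn rule on J3)

β0 stroke→J2
β1 stroke→J3
β2 stroke→J3
β3 stroke→J1
β4 stroke→I1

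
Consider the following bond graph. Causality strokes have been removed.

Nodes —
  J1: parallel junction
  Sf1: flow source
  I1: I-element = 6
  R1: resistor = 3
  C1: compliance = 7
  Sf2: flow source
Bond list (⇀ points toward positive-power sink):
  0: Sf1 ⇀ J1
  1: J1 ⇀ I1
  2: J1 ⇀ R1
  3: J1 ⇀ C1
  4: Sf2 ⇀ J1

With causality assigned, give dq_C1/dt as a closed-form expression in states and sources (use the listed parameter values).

b0 |Sf1  (Sf1 (Sf) sets flow on bond)
b4 |Sf2  (Sf2 fixes flow; stroke at Sf2)
b1 |I1  (I1 integral (f out))
b3 |J1  (C1 outputs effort q/C1)
b2 |R1  (J1 effort already set via bond 3)

dq_C1/dt = F_Sf1 + F_Sf2 - p_I1/6 - q_C1/21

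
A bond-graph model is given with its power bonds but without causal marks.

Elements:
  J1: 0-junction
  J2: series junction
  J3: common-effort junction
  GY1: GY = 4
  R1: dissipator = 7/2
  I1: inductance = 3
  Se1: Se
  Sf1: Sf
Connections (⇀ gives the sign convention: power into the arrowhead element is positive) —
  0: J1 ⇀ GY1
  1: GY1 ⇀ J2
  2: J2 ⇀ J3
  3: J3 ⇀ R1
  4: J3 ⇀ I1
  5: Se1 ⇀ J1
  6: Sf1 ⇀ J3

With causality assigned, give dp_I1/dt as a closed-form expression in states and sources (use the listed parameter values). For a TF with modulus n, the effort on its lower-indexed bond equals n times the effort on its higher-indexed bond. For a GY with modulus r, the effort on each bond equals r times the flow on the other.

bond 5 stroke at J1  (Se1: effort source, stroke at far end)
bond 6 stroke at Sf1  (Sf1 (Sf) sets flow on bond)
bond 0 stroke at GY1  (J1: bond 5 brought effort, rest push out)
bond 1 stroke at GY1  (through GY1, causality inverts; strokes same side of GY1)
bond 2 stroke at J2  (common-f at J2 fixed by 1)
bond 4 stroke at I1  (I1 outputs flow p/I1)
bond 3 stroke at J3  (only one effort-in slot at J3)

dp_I1/dt = 7*E_Se1/8 + 7*F_Sf1/2 - 7*p_I1/6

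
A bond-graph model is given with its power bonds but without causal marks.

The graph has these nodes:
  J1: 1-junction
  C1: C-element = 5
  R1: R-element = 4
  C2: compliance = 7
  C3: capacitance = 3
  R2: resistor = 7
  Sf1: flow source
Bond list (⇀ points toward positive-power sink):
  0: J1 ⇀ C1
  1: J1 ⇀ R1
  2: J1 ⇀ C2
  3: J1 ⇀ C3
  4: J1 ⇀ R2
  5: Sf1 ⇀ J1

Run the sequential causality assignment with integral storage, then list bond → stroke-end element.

#5 →Sf1  (source Sf1 imposes f)
#0 →J1  (J1 flow already set via bond 5)
#1 →J1  (common-f at J1 fixed by 5)
#2 →J1  (J1: bond 5 brought flow, rest push out)
#3 →J1  (1-jn J1 has f-setter on 5)
#4 →J1  (1-jn J1 has f-setter on 5)

#0 |J1
#1 |J1
#2 |J1
#3 |J1
#4 |J1
#5 |Sf1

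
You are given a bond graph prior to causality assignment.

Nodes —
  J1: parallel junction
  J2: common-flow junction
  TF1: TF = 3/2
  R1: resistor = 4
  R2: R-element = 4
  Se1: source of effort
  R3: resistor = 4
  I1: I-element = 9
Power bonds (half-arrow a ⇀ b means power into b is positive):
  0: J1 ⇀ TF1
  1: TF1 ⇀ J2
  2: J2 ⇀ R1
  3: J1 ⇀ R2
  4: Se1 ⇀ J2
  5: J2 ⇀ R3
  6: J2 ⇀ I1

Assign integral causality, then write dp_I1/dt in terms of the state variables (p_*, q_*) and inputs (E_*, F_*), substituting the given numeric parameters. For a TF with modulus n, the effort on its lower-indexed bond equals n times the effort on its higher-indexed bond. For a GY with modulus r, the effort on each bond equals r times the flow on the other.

bond 4 stroke at J2  (source Se1 imposes e)
bond 6 stroke at I1  (prefer integral on I1)
bond 1 stroke at J2  (J2 flow already set via bond 6)
bond 2 stroke at J2  (J2: bond 6 brought flow, rest push out)
bond 5 stroke at J2  (J2 flow already set via bond 6)
bond 0 stroke at TF1  (TF1: transformer flips bond 1)
bond 3 stroke at J1  (only one effort-in slot at J1)

dp_I1/dt = E_Se1 - 88*p_I1/81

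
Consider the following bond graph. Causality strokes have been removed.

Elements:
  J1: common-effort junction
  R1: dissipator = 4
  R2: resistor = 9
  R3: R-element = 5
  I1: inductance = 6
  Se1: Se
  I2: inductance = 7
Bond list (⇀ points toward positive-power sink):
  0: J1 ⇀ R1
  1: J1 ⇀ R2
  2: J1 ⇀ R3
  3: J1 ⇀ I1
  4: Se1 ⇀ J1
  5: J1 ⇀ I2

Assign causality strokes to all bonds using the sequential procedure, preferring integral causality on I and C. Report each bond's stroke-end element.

#0 |R1
#1 |R2
#2 |R3
#3 |I1
#4 |J1
#5 |I2

bond 4 stroke→J1  (Se1 (Se) sets effort on bond)
bond 0 stroke→R1  (J1: bond 4 brought effort, rest push out)
bond 1 stroke→R2  (J1 effort already set via bond 4)
bond 2 stroke→R3  (common-e at J1 fixed by 4)
bond 3 stroke→I1  (J1 effort already set via bond 4)
bond 5 stroke→I2  (J1: bond 4 brought effort, rest push out)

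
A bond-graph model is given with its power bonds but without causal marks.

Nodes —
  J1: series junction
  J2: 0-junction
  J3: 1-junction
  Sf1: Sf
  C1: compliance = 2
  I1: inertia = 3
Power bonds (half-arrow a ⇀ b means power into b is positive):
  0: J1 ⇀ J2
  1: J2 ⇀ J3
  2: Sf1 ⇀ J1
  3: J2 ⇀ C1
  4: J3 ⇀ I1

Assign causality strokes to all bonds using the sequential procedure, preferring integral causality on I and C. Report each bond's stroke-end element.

β0 →J1
β1 →J3
β2 →Sf1
β3 →J2
β4 →I1

β2 stroke→Sf1  (source Sf1 imposes f)
β0 stroke→J1  (J1 flow already set via bond 2)
β3 stroke→J2  (C1 integral (e out))
β1 stroke→J3  (0-jn J2 has e-setter on 3)
β4 stroke→I1  (J3: last free bond brings flow in)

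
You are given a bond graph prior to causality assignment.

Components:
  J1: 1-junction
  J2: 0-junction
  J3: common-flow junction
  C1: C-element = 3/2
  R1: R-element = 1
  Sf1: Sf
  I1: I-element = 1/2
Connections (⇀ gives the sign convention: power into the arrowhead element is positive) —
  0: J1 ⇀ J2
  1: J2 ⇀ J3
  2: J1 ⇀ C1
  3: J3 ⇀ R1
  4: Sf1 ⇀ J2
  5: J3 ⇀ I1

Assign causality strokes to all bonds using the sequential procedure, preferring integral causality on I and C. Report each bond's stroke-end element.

#0 |J2
#1 |J3
#2 |J1
#3 |J3
#4 |Sf1
#5 |I1

#4 stroke at Sf1  (Sf1 fixes flow; stroke at Sf1)
#2 stroke at J1  (C1 outputs effort q/C1)
#0 stroke at J2  (closing 1-jn rule on J1)
#1 stroke at J3  (J2 effort already set via bond 0)
#5 stroke at I1  (I1: I, integral causality)
#3 stroke at J3  (common-f at J3 fixed by 5)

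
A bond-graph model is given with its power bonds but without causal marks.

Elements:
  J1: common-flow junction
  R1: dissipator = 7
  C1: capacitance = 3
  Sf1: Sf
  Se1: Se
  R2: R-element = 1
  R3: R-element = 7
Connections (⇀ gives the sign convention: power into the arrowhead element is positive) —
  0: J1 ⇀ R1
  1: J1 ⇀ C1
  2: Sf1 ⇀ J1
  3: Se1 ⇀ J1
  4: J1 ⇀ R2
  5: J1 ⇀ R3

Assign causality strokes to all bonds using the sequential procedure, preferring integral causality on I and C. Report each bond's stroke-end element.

β2 |Sf1  (Sf1: flow source, stroke at near end)
β3 |J1  (Se1 (Se) sets effort on bond)
β0 |J1  (J1: bond 2 brought flow, rest push out)
β1 |J1  (J1: bond 2 brought flow, rest push out)
β4 |J1  (common-f at J1 fixed by 2)
β5 |J1  (J1 flow already set via bond 2)

β0 stroke at J1
β1 stroke at J1
β2 stroke at Sf1
β3 stroke at J1
β4 stroke at J1
β5 stroke at J1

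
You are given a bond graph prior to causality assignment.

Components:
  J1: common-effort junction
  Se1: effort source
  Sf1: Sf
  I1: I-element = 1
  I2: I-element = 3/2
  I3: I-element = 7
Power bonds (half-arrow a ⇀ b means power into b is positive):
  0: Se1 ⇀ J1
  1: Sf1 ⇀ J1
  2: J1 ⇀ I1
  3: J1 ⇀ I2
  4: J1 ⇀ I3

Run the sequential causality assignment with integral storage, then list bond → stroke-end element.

b0 stroke→J1  (Se1 fixes effort; stroke away)
b1 stroke→Sf1  (Sf1: flow source, stroke at near end)
b2 stroke→I1  (J1 effort already set via bond 0)
b3 stroke→I2  (0-jn J1 has e-setter on 0)
b4 stroke→I3  (0-jn J1 has e-setter on 0)

bond 0 stroke at J1
bond 1 stroke at Sf1
bond 2 stroke at I1
bond 3 stroke at I2
bond 4 stroke at I3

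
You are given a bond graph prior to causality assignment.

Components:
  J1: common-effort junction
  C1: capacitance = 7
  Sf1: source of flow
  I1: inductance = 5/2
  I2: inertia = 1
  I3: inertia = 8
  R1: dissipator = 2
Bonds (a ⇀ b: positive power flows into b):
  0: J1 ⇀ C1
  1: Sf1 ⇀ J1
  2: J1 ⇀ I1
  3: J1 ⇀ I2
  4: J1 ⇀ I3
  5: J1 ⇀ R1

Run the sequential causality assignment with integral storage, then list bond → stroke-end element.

bond 1 |Sf1  (Sf1 fixes flow; stroke at Sf1)
bond 0 |J1  (C1 integral (e out))
bond 2 |I1  (J1: bond 0 brought effort, rest push out)
bond 3 |I2  (common-e at J1 fixed by 0)
bond 4 |I3  (common-e at J1 fixed by 0)
bond 5 |R1  (0-jn J1 has e-setter on 0)

bond 0 stroke→J1
bond 1 stroke→Sf1
bond 2 stroke→I1
bond 3 stroke→I2
bond 4 stroke→I3
bond 5 stroke→R1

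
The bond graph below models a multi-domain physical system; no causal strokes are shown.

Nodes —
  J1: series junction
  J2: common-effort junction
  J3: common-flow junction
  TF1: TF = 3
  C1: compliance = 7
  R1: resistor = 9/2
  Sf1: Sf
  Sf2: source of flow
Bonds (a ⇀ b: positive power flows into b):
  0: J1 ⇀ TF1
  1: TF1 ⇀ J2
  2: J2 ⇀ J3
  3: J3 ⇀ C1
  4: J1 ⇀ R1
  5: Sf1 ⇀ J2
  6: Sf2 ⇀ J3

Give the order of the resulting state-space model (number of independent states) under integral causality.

bond 5 →Sf1  (source Sf1 imposes f)
bond 6 →Sf2  (source Sf2 imposes f)
bond 2 →J3  (J3: bond 6 brought flow, rest push out)
bond 3 →J3  (common-f at J3 fixed by 6)
bond 1 →J2  (J2 needs exactly one e-in)
bond 0 →TF1  (TF TF1: opposite of bond 1)
bond 4 →J1  (J1: bond 0 brought flow, rest push out)

1  (C1 all integral)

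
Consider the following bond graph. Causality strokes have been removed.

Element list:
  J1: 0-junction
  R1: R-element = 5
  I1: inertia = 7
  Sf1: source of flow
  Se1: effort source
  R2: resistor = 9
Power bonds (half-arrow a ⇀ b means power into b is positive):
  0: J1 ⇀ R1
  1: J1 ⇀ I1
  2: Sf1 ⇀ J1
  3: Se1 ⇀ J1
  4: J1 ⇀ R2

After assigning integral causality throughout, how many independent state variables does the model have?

1  (I1 all integral)

bond 2 →Sf1  (Sf1 fixes flow; stroke at Sf1)
bond 3 →J1  (source Se1 imposes e)
bond 0 →R1  (J1: bond 3 brought effort, rest push out)
bond 1 →I1  (J1: bond 3 brought effort, rest push out)
bond 4 →R2  (J1 effort already set via bond 3)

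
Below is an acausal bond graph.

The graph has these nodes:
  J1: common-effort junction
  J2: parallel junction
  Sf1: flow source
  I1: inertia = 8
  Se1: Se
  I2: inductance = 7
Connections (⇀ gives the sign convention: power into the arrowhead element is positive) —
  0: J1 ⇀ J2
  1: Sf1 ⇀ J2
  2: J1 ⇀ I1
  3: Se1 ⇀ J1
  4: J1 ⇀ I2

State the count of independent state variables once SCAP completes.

2  (I1, I2 all integral)

#1 stroke→Sf1  (source Sf1 imposes f)
#3 stroke→J1  (Se1: effort source, stroke at far end)
#0 stroke→J2  (common-e at J1 fixed by 3)
#2 stroke→I1  (common-e at J1 fixed by 3)
#4 stroke→I2  (J1 effort already set via bond 3)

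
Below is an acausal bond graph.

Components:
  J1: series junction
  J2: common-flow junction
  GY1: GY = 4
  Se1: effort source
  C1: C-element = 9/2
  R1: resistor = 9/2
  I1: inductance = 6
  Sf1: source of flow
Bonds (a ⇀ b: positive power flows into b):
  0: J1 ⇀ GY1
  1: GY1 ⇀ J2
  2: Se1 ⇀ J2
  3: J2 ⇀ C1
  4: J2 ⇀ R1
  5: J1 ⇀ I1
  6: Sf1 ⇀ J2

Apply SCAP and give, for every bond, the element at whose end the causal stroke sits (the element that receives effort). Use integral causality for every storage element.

β0 stroke at J1
β1 stroke at J2
β2 stroke at J2
β3 stroke at J2
β4 stroke at J2
β5 stroke at I1
β6 stroke at Sf1

β2 stroke→J2  (Se1: effort source, stroke at far end)
β6 stroke→Sf1  (Sf1 fixes flow; stroke at Sf1)
β1 stroke→J2  (common-f at J2 fixed by 6)
β3 stroke→J2  (1-jn J2 has f-setter on 6)
β4 stroke→J2  (J2 flow already set via bond 6)
β0 stroke→J1  (GY1: gyrator matches bond 1)
β5 stroke→I1  (J1: last free bond brings flow in)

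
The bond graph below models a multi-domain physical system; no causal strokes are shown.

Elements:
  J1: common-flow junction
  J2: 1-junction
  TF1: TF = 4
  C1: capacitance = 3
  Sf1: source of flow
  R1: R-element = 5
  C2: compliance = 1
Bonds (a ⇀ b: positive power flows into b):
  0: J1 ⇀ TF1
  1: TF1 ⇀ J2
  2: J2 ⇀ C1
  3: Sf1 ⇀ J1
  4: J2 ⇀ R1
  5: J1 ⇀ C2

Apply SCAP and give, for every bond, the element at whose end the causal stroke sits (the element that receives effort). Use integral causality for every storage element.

b3 stroke at Sf1  (Sf1 fixes flow; stroke at Sf1)
b0 stroke at J1  (J1 flow already set via bond 3)
b5 stroke at J1  (common-f at J1 fixed by 3)
b1 stroke at TF1  (through TF1, causality passes straight; one stroke at TF1)
b2 stroke at J2  (common-f at J2 fixed by 1)
b4 stroke at J2  (common-f at J2 fixed by 1)

β0 stroke→J1
β1 stroke→TF1
β2 stroke→J2
β3 stroke→Sf1
β4 stroke→J2
β5 stroke→J1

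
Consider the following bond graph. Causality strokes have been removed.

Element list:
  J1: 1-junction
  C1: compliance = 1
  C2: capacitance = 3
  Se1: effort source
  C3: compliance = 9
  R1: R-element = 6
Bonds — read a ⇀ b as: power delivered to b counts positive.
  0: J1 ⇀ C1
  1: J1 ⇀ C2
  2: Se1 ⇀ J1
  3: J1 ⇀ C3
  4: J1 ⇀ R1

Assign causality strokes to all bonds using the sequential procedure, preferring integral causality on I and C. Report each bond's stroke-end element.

b2 →J1  (Se1 fixes effort; stroke away)
b0 →J1  (C1 outputs effort q/C1)
b1 →J1  (C2: C, integral causality)
b3 →J1  (C3: C, integral causality)
b4 →R1  (only one flow-in slot at J1)

bond 0 stroke at J1
bond 1 stroke at J1
bond 2 stroke at J1
bond 3 stroke at J1
bond 4 stroke at R1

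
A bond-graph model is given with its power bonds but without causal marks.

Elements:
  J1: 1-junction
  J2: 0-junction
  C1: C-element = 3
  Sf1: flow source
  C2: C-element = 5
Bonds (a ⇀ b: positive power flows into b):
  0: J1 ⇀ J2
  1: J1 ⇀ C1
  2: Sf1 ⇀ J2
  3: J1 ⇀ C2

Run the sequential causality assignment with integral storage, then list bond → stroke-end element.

bond 0 stroke→J2
bond 1 stroke→J1
bond 2 stroke→Sf1
bond 3 stroke→J1

bond 2 |Sf1  (Sf1 fixes flow; stroke at Sf1)
bond 0 |J2  (J2 needs exactly one e-in)
bond 1 |J1  (J1 flow already set via bond 0)
bond 3 |J1  (J1: bond 0 brought flow, rest push out)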